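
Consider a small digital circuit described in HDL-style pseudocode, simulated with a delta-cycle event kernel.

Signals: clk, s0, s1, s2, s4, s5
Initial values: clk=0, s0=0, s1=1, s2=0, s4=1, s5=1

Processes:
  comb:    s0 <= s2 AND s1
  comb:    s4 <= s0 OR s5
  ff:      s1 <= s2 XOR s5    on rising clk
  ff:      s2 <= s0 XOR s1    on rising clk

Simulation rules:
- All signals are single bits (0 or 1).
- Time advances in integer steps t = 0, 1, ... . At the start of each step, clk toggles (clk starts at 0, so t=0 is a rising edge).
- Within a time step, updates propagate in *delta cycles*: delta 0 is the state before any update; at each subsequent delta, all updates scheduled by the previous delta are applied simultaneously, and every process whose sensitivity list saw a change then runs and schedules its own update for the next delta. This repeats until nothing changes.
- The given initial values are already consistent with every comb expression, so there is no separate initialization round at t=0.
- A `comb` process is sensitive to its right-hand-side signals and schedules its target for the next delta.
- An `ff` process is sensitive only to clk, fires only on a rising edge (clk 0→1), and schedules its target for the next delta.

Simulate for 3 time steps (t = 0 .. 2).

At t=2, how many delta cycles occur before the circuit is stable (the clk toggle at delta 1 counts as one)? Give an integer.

3

t=0 Δ0: s5=1 s2=0 clk=0 s4=1 s0=0 s1=1
  Δ1: clk:0→1
  Δ2: s2:0→1
  Δ3: s0:0→1
  (3Δ to stable)
t=1 Δ0: s5=1 s2=1 clk=1 s4=1 s0=1 s1=1
  Δ1: clk:1→0
  (1Δ to stable)
t=2 Δ0: s5=1 s2=1 clk=0 s4=1 s0=1 s1=1
  Δ1: clk:0→1
  Δ2: s2:1→0, s1:1→0
  Δ3: s0:1→0
  (3Δ to stable)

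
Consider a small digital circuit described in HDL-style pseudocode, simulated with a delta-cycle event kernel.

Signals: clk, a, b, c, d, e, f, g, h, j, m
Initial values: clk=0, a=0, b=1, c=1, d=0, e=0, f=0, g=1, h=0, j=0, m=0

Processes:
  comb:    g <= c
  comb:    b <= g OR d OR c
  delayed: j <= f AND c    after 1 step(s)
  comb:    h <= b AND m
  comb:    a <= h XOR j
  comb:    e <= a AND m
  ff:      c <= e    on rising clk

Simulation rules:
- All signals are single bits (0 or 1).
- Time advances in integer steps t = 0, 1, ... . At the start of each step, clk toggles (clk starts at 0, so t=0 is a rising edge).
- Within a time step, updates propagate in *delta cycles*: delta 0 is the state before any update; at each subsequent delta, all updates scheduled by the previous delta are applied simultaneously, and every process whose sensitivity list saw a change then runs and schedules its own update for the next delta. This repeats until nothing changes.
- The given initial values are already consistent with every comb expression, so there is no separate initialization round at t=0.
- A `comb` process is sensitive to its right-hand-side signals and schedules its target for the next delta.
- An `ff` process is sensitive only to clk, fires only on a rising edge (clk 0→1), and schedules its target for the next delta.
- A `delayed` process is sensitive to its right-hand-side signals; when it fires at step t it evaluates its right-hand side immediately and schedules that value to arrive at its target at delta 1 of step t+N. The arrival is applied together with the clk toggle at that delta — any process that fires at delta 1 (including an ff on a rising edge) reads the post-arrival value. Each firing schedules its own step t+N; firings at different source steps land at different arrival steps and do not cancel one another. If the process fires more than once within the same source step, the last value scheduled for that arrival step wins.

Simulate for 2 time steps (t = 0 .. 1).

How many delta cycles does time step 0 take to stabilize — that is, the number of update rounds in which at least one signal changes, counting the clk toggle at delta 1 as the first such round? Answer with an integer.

4

t=0 Δ0: h=0 m=0 j=0 b=1 f=0 a=0 g=1 clk=0 c=1 e=0 d=0
  Δ1: clk:0→1
  Δ2: c:1→0
  Δ3: g:1→0
  Δ4: b:1→0
  (4Δ to stable)
t=1 Δ0: h=0 m=0 j=0 b=0 f=0 a=0 g=0 clk=1 c=0 e=0 d=0
  Δ1: clk:1→0
  (1Δ to stable)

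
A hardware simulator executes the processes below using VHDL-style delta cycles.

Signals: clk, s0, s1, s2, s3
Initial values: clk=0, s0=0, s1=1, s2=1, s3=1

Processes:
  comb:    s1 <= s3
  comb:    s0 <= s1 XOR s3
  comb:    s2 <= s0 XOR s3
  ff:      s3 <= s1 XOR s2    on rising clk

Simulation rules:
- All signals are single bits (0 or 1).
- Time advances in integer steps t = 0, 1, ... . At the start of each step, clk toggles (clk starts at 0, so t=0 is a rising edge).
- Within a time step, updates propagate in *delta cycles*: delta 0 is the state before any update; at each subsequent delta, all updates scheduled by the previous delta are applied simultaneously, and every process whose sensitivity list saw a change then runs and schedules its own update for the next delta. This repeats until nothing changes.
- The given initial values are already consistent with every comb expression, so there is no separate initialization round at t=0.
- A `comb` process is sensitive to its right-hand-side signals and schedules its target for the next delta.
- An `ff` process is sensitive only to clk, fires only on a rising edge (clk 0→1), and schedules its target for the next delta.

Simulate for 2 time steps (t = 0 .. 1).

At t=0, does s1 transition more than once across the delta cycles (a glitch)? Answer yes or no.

[bits: s1,s2,s3,clk,s0]
t=0: Δ0=11100 Δ1=11110 Δ2=11010 Δ3=00011 Δ4=01010 Δ5=00010 | 5Δ
t=1: Δ0=00010 Δ1=00000 | 1Δ

no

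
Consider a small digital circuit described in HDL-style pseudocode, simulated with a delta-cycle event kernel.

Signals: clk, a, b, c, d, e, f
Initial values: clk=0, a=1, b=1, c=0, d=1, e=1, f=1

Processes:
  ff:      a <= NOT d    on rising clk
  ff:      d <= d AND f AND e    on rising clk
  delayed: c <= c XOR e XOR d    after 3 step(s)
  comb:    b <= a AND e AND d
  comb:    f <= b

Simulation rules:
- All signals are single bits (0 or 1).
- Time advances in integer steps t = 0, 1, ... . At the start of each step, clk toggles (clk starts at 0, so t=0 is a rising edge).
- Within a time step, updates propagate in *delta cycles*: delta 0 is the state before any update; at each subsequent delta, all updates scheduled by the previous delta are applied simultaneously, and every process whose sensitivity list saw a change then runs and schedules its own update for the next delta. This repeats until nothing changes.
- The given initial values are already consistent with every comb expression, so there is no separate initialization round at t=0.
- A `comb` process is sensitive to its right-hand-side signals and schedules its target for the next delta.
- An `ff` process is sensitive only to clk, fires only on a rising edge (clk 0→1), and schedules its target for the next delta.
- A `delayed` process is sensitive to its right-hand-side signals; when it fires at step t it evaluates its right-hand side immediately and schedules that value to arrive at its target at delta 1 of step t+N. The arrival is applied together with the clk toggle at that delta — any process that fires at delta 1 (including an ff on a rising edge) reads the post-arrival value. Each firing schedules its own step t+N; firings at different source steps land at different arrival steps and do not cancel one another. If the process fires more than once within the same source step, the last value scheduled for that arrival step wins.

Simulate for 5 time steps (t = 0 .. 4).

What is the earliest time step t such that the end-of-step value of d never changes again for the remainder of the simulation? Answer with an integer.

[bits: e,a,c,b,f,clk,d]
t=0: Δ0=1101101 Δ1=1101111 Δ2=1001111 Δ3=1000111 Δ4=1000011 | 4Δ
t=1: Δ0=1000011 Δ1=1000001 | 1Δ
t=2: Δ0=1000001 Δ1=1000011 Δ2=1000010 | 2Δ
t=3: Δ0=1000010 Δ1=1000000 | 1Δ
t=4: Δ0=1000000 Δ1=1000010 Δ2=1100010 | 2Δ

2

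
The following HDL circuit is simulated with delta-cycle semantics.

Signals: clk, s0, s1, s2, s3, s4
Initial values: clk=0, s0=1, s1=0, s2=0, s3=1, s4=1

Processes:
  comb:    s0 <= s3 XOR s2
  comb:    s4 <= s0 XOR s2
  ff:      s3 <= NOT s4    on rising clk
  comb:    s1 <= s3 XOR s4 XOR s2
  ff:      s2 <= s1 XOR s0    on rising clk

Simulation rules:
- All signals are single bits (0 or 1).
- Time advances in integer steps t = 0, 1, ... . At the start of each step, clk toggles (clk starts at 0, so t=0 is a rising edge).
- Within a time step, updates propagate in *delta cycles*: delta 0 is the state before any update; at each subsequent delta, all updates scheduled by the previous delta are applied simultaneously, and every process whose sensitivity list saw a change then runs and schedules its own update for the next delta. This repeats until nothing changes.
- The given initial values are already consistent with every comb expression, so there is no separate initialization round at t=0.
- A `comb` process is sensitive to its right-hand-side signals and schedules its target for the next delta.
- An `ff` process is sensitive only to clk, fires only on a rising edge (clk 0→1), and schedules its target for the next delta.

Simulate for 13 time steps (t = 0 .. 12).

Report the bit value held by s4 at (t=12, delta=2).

t=0 Δ0: s2=0 clk=0 s0=1 s3=1 s1=0 s4=1
  Δ1: clk:0→1
  Δ2: s2:0→1, s3:1→0
  Δ3: s4:1→0
  Δ4: s1:0→1
  (4Δ to stable)
t=1 Δ0: s2=1 clk=1 s0=1 s3=0 s1=1 s4=0
  Δ1: clk:1→0
  (1Δ to stable)
t=2 Δ0: s2=1 clk=0 s0=1 s3=0 s1=1 s4=0
  Δ1: clk:0→1
  Δ2: s2:1→0, s3:0→1
  Δ3: s4:0→1
  Δ4: s1:1→0
  (4Δ to stable)
t=3 Δ0: s2=0 clk=1 s0=1 s3=1 s1=0 s4=1
  Δ1: clk:1→0
  (1Δ to stable)
t=4 Δ0: s2=0 clk=0 s0=1 s3=1 s1=0 s4=1
  Δ1: clk:0→1
  Δ2: s2:0→1, s3:1→0
  Δ3: s4:1→0
  Δ4: s1:0→1
  (4Δ to stable)
t=5 Δ0: s2=1 clk=1 s0=1 s3=0 s1=1 s4=0
  Δ1: clk:1→0
  (1Δ to stable)
t=6 Δ0: s2=1 clk=0 s0=1 s3=0 s1=1 s4=0
  Δ1: clk:0→1
  Δ2: s2:1→0, s3:0→1
  Δ3: s4:0→1
  Δ4: s1:1→0
  (4Δ to stable)
t=7 Δ0: s2=0 clk=1 s0=1 s3=1 s1=0 s4=1
  Δ1: clk:1→0
  (1Δ to stable)
t=8 Δ0: s2=0 clk=0 s0=1 s3=1 s1=0 s4=1
  Δ1: clk:0→1
  Δ2: s2:0→1, s3:1→0
  Δ3: s4:1→0
  Δ4: s1:0→1
  (4Δ to stable)
t=9 Δ0: s2=1 clk=1 s0=1 s3=0 s1=1 s4=0
  Δ1: clk:1→0
  (1Δ to stable)
t=10 Δ0: s2=1 clk=0 s0=1 s3=0 s1=1 s4=0
  Δ1: clk:0→1
  Δ2: s2:1→0, s3:0→1
  Δ3: s4:0→1
  Δ4: s1:1→0
  (4Δ to stable)
t=11 Δ0: s2=0 clk=1 s0=1 s3=1 s1=0 s4=1
  Δ1: clk:1→0
  (1Δ to stable)
t=12 Δ0: s2=0 clk=0 s0=1 s3=1 s1=0 s4=1
  Δ1: clk:0→1
  Δ2: s2:0→1, s3:1→0
  Δ3: s4:1→0
  Δ4: s1:0→1
  (4Δ to stable)

1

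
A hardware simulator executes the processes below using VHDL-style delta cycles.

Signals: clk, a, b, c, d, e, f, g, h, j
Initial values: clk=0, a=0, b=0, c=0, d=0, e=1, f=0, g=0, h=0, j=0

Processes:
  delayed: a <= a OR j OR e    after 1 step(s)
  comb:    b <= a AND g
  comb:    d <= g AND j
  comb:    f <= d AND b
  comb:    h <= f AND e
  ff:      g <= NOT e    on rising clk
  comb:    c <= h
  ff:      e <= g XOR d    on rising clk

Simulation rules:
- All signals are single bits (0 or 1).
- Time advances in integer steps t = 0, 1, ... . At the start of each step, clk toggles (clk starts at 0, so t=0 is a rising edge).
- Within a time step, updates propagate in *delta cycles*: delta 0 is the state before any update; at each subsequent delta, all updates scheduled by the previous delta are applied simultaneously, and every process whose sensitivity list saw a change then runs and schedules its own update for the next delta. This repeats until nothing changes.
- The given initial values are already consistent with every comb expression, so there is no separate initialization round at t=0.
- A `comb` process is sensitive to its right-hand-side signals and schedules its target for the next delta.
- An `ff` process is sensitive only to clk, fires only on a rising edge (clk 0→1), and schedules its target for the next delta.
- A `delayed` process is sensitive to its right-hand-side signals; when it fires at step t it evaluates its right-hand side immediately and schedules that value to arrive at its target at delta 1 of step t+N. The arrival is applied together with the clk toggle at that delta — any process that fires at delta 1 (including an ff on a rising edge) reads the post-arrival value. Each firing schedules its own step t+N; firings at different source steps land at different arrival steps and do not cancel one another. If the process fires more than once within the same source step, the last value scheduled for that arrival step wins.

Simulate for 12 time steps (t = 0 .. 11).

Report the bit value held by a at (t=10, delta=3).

1

t0.Δ0 j=0 c=0 h=0 b=0 g=0 d=0 a=0 f=0 clk=0 e=1
t0.Δ1 j=0 c=0 h=0 b=0 g=0 d=0 a=0 f=0 clk=1 e=1
t0.Δ2 j=0 c=0 h=0 b=0 g=0 d=0 a=0 f=0 clk=1 e=0
t1.Δ0 j=0 c=0 h=0 b=0 g=0 d=0 a=0 f=0 clk=1 e=0
t1.Δ1 j=0 c=0 h=0 b=0 g=0 d=0 a=0 f=0 clk=0 e=0
t2.Δ0 j=0 c=0 h=0 b=0 g=0 d=0 a=0 f=0 clk=0 e=0
t2.Δ1 j=0 c=0 h=0 b=0 g=0 d=0 a=0 f=0 clk=1 e=0
t2.Δ2 j=0 c=0 h=0 b=0 g=1 d=0 a=0 f=0 clk=1 e=0
t3.Δ0 j=0 c=0 h=0 b=0 g=1 d=0 a=0 f=0 clk=1 e=0
t3.Δ1 j=0 c=0 h=0 b=0 g=1 d=0 a=0 f=0 clk=0 e=0
t4.Δ0 j=0 c=0 h=0 b=0 g=1 d=0 a=0 f=0 clk=0 e=0
t4.Δ1 j=0 c=0 h=0 b=0 g=1 d=0 a=0 f=0 clk=1 e=0
t4.Δ2 j=0 c=0 h=0 b=0 g=1 d=0 a=0 f=0 clk=1 e=1
t5.Δ0 j=0 c=0 h=0 b=0 g=1 d=0 a=0 f=0 clk=1 e=1
t5.Δ1 j=0 c=0 h=0 b=0 g=1 d=0 a=1 f=0 clk=0 e=1
t5.Δ2 j=0 c=0 h=0 b=1 g=1 d=0 a=1 f=0 clk=0 e=1
t6.Δ0 j=0 c=0 h=0 b=1 g=1 d=0 a=1 f=0 clk=0 e=1
t6.Δ1 j=0 c=0 h=0 b=1 g=1 d=0 a=1 f=0 clk=1 e=1
t6.Δ2 j=0 c=0 h=0 b=1 g=0 d=0 a=1 f=0 clk=1 e=1
t6.Δ3 j=0 c=0 h=0 b=0 g=0 d=0 a=1 f=0 clk=1 e=1
t7.Δ0 j=0 c=0 h=0 b=0 g=0 d=0 a=1 f=0 clk=1 e=1
t7.Δ1 j=0 c=0 h=0 b=0 g=0 d=0 a=1 f=0 clk=0 e=1
t8.Δ0 j=0 c=0 h=0 b=0 g=0 d=0 a=1 f=0 clk=0 e=1
t8.Δ1 j=0 c=0 h=0 b=0 g=0 d=0 a=1 f=0 clk=1 e=1
t8.Δ2 j=0 c=0 h=0 b=0 g=0 d=0 a=1 f=0 clk=1 e=0
t9.Δ0 j=0 c=0 h=0 b=0 g=0 d=0 a=1 f=0 clk=1 e=0
t9.Δ1 j=0 c=0 h=0 b=0 g=0 d=0 a=1 f=0 clk=0 e=0
t10.Δ0 j=0 c=0 h=0 b=0 g=0 d=0 a=1 f=0 clk=0 e=0
t10.Δ1 j=0 c=0 h=0 b=0 g=0 d=0 a=1 f=0 clk=1 e=0
t10.Δ2 j=0 c=0 h=0 b=0 g=1 d=0 a=1 f=0 clk=1 e=0
t10.Δ3 j=0 c=0 h=0 b=1 g=1 d=0 a=1 f=0 clk=1 e=0
t11.Δ0 j=0 c=0 h=0 b=1 g=1 d=0 a=1 f=0 clk=1 e=0
t11.Δ1 j=0 c=0 h=0 b=1 g=1 d=0 a=1 f=0 clk=0 e=0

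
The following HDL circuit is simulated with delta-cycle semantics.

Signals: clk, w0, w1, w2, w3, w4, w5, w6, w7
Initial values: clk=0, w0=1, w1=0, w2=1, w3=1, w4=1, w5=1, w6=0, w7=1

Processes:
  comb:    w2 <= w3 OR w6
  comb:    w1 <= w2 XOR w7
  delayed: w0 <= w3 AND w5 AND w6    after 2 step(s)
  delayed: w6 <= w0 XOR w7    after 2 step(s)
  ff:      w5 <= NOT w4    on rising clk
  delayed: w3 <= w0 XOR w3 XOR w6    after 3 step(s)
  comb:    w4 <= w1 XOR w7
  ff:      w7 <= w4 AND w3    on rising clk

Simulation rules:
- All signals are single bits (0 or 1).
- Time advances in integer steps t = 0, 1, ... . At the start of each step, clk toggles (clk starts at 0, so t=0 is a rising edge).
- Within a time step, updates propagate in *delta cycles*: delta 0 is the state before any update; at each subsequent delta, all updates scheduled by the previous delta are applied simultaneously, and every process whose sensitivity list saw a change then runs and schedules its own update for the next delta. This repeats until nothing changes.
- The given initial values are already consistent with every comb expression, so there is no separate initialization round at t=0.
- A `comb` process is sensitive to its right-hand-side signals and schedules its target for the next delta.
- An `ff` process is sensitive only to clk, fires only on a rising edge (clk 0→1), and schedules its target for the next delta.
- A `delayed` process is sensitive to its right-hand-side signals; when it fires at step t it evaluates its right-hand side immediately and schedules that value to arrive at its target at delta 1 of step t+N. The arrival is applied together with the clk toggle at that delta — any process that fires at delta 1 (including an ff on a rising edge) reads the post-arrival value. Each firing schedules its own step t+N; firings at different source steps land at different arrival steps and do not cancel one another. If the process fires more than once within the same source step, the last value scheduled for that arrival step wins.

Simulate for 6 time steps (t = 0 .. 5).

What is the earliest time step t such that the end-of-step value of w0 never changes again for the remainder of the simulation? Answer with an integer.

t0.Δ0 w4=1 w3=1 w0=1 w6=0 w2=1 w5=1 w1=0 w7=1 clk=0
t0.Δ1 w4=1 w3=1 w0=1 w6=0 w2=1 w5=1 w1=0 w7=1 clk=1
t0.Δ2 w4=1 w3=1 w0=1 w6=0 w2=1 w5=0 w1=0 w7=1 clk=1
t1.Δ0 w4=1 w3=1 w0=1 w6=0 w2=1 w5=0 w1=0 w7=1 clk=1
t1.Δ1 w4=1 w3=1 w0=1 w6=0 w2=1 w5=0 w1=0 w7=1 clk=0
t2.Δ0 w4=1 w3=1 w0=1 w6=0 w2=1 w5=0 w1=0 w7=1 clk=0
t2.Δ1 w4=1 w3=1 w0=0 w6=0 w2=1 w5=0 w1=0 w7=1 clk=1
t3.Δ0 w4=1 w3=1 w0=0 w6=0 w2=1 w5=0 w1=0 w7=1 clk=1
t3.Δ1 w4=1 w3=1 w0=0 w6=0 w2=1 w5=0 w1=0 w7=1 clk=0
t4.Δ0 w4=1 w3=1 w0=0 w6=0 w2=1 w5=0 w1=0 w7=1 clk=0
t4.Δ1 w4=1 w3=1 w0=0 w6=1 w2=1 w5=0 w1=0 w7=1 clk=1
t5.Δ0 w4=1 w3=1 w0=0 w6=1 w2=1 w5=0 w1=0 w7=1 clk=1
t5.Δ1 w4=1 w3=1 w0=0 w6=1 w2=1 w5=0 w1=0 w7=1 clk=0

2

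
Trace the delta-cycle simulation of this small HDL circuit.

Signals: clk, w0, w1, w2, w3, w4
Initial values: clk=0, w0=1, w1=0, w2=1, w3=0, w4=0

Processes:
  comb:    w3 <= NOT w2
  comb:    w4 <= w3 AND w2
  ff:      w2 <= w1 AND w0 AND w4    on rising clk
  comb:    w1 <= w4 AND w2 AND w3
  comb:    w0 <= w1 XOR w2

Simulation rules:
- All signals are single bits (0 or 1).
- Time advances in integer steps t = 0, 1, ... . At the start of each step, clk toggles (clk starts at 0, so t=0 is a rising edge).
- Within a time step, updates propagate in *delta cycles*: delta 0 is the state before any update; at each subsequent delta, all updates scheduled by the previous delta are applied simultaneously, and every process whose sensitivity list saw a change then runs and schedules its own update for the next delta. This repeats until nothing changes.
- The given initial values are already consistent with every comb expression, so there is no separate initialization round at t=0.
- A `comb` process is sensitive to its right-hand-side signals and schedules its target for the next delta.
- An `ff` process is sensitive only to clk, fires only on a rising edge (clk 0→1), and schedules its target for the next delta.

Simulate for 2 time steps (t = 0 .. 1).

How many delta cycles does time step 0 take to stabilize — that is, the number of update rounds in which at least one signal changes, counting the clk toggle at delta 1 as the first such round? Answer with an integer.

3

t=0 Δ0: w3=0 w0=1 w1=0 w4=0 w2=1 clk=0
  Δ1: clk:0→1
  Δ2: w2:1→0
  Δ3: w3:0→1, w0:1→0
  (3Δ to stable)
t=1 Δ0: w3=1 w0=0 w1=0 w4=0 w2=0 clk=1
  Δ1: clk:1→0
  (1Δ to stable)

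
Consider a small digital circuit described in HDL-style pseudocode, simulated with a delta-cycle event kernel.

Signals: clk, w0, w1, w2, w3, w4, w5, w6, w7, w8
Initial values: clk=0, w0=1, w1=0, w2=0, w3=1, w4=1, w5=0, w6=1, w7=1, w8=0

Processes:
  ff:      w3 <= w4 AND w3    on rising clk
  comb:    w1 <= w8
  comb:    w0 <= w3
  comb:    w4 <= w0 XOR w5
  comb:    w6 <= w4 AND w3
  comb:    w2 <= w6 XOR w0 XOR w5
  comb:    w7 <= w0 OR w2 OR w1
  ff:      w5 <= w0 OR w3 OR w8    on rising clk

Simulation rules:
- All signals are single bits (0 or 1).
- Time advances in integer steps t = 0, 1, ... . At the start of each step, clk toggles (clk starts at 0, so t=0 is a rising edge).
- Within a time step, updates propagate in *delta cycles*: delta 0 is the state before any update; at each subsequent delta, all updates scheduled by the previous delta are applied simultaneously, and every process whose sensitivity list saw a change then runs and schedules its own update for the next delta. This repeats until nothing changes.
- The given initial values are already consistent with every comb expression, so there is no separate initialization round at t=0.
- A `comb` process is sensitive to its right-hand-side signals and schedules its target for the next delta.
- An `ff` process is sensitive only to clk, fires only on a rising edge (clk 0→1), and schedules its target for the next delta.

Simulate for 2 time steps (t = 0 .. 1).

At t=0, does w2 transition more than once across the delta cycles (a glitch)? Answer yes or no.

yes

t=0 Δ0: w3=1 w8=0 w0=1 w6=1 clk=0 w1=0 w2=0 w5=0 w7=1 w4=1
  Δ1: clk:0→1
  Δ2: w5:0→1
  Δ3: w2:0→1, w4:1→0
  Δ4: w6:1→0
  Δ5: w2:1→0
  (5Δ to stable)
t=1 Δ0: w3=1 w8=0 w0=1 w6=0 clk=1 w1=0 w2=0 w5=1 w7=1 w4=0
  Δ1: clk:1→0
  (1Δ to stable)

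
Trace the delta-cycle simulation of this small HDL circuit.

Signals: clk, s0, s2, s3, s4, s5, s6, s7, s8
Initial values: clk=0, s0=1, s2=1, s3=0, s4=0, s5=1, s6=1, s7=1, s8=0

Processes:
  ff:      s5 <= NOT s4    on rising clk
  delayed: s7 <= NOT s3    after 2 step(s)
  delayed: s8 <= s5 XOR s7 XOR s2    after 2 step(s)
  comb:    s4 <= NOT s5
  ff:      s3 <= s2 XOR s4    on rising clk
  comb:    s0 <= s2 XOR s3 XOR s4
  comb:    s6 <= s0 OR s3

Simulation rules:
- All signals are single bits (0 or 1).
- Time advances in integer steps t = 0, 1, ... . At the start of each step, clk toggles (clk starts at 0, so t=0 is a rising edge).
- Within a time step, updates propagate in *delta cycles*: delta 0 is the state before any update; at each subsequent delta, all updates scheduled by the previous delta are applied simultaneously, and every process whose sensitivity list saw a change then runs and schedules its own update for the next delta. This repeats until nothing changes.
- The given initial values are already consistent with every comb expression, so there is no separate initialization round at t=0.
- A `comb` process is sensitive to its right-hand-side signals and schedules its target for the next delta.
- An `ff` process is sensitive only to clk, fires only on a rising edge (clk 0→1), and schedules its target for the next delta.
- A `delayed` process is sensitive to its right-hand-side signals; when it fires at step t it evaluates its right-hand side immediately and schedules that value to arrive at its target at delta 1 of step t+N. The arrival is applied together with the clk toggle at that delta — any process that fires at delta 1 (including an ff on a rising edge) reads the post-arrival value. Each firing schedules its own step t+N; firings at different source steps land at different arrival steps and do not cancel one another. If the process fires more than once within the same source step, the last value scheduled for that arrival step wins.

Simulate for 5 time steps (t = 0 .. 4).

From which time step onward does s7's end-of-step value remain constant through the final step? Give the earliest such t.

[bits: s3,clk,s8,s4,s0,s6,s7,s5,s2]
t=0: Δ0=000011111 Δ1=010011111 Δ2=110011111 Δ3=110001111 | 3Δ
t=1: Δ0=110001111 Δ1=100001111 | 1Δ
t=2: Δ0=100001111 Δ1=110001011 | 1Δ
t=3: Δ0=110001011 Δ1=100001011 | 1Δ
t=4: Δ0=100001011 Δ1=110001011 | 1Δ

2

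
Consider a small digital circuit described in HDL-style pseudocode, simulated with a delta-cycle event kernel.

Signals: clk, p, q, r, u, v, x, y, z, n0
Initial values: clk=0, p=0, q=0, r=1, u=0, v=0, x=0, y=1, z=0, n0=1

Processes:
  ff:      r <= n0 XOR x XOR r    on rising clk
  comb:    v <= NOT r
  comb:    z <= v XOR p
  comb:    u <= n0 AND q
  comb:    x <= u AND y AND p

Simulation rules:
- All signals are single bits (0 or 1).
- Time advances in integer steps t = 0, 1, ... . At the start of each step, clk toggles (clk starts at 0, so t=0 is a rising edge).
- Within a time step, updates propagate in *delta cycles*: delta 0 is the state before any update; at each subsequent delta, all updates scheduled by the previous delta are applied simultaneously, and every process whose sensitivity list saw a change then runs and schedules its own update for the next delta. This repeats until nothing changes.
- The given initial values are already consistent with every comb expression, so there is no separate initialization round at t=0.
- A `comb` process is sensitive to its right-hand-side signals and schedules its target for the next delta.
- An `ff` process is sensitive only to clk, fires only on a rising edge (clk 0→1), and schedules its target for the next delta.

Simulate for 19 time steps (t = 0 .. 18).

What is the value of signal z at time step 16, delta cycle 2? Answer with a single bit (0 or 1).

t0.Δ0 clk=0 n0=1 u=0 r=1 x=0 q=0 y=1 v=0 z=0 p=0
t0.Δ1 clk=1 n0=1 u=0 r=1 x=0 q=0 y=1 v=0 z=0 p=0
t0.Δ2 clk=1 n0=1 u=0 r=0 x=0 q=0 y=1 v=0 z=0 p=0
t0.Δ3 clk=1 n0=1 u=0 r=0 x=0 q=0 y=1 v=1 z=0 p=0
t0.Δ4 clk=1 n0=1 u=0 r=0 x=0 q=0 y=1 v=1 z=1 p=0
t1.Δ0 clk=1 n0=1 u=0 r=0 x=0 q=0 y=1 v=1 z=1 p=0
t1.Δ1 clk=0 n0=1 u=0 r=0 x=0 q=0 y=1 v=1 z=1 p=0
t2.Δ0 clk=0 n0=1 u=0 r=0 x=0 q=0 y=1 v=1 z=1 p=0
t2.Δ1 clk=1 n0=1 u=0 r=0 x=0 q=0 y=1 v=1 z=1 p=0
t2.Δ2 clk=1 n0=1 u=0 r=1 x=0 q=0 y=1 v=1 z=1 p=0
t2.Δ3 clk=1 n0=1 u=0 r=1 x=0 q=0 y=1 v=0 z=1 p=0
t2.Δ4 clk=1 n0=1 u=0 r=1 x=0 q=0 y=1 v=0 z=0 p=0
t3.Δ0 clk=1 n0=1 u=0 r=1 x=0 q=0 y=1 v=0 z=0 p=0
t3.Δ1 clk=0 n0=1 u=0 r=1 x=0 q=0 y=1 v=0 z=0 p=0
t4.Δ0 clk=0 n0=1 u=0 r=1 x=0 q=0 y=1 v=0 z=0 p=0
t4.Δ1 clk=1 n0=1 u=0 r=1 x=0 q=0 y=1 v=0 z=0 p=0
t4.Δ2 clk=1 n0=1 u=0 r=0 x=0 q=0 y=1 v=0 z=0 p=0
t4.Δ3 clk=1 n0=1 u=0 r=0 x=0 q=0 y=1 v=1 z=0 p=0
t4.Δ4 clk=1 n0=1 u=0 r=0 x=0 q=0 y=1 v=1 z=1 p=0
t5.Δ0 clk=1 n0=1 u=0 r=0 x=0 q=0 y=1 v=1 z=1 p=0
t5.Δ1 clk=0 n0=1 u=0 r=0 x=0 q=0 y=1 v=1 z=1 p=0
t6.Δ0 clk=0 n0=1 u=0 r=0 x=0 q=0 y=1 v=1 z=1 p=0
t6.Δ1 clk=1 n0=1 u=0 r=0 x=0 q=0 y=1 v=1 z=1 p=0
t6.Δ2 clk=1 n0=1 u=0 r=1 x=0 q=0 y=1 v=1 z=1 p=0
t6.Δ3 clk=1 n0=1 u=0 r=1 x=0 q=0 y=1 v=0 z=1 p=0
t6.Δ4 clk=1 n0=1 u=0 r=1 x=0 q=0 y=1 v=0 z=0 p=0
t7.Δ0 clk=1 n0=1 u=0 r=1 x=0 q=0 y=1 v=0 z=0 p=0
t7.Δ1 clk=0 n0=1 u=0 r=1 x=0 q=0 y=1 v=0 z=0 p=0
t8.Δ0 clk=0 n0=1 u=0 r=1 x=0 q=0 y=1 v=0 z=0 p=0
t8.Δ1 clk=1 n0=1 u=0 r=1 x=0 q=0 y=1 v=0 z=0 p=0
t8.Δ2 clk=1 n0=1 u=0 r=0 x=0 q=0 y=1 v=0 z=0 p=0
t8.Δ3 clk=1 n0=1 u=0 r=0 x=0 q=0 y=1 v=1 z=0 p=0
t8.Δ4 clk=1 n0=1 u=0 r=0 x=0 q=0 y=1 v=1 z=1 p=0
t9.Δ0 clk=1 n0=1 u=0 r=0 x=0 q=0 y=1 v=1 z=1 p=0
t9.Δ1 clk=0 n0=1 u=0 r=0 x=0 q=0 y=1 v=1 z=1 p=0
t10.Δ0 clk=0 n0=1 u=0 r=0 x=0 q=0 y=1 v=1 z=1 p=0
t10.Δ1 clk=1 n0=1 u=0 r=0 x=0 q=0 y=1 v=1 z=1 p=0
t10.Δ2 clk=1 n0=1 u=0 r=1 x=0 q=0 y=1 v=1 z=1 p=0
t10.Δ3 clk=1 n0=1 u=0 r=1 x=0 q=0 y=1 v=0 z=1 p=0
t10.Δ4 clk=1 n0=1 u=0 r=1 x=0 q=0 y=1 v=0 z=0 p=0
t11.Δ0 clk=1 n0=1 u=0 r=1 x=0 q=0 y=1 v=0 z=0 p=0
t11.Δ1 clk=0 n0=1 u=0 r=1 x=0 q=0 y=1 v=0 z=0 p=0
t12.Δ0 clk=0 n0=1 u=0 r=1 x=0 q=0 y=1 v=0 z=0 p=0
t12.Δ1 clk=1 n0=1 u=0 r=1 x=0 q=0 y=1 v=0 z=0 p=0
t12.Δ2 clk=1 n0=1 u=0 r=0 x=0 q=0 y=1 v=0 z=0 p=0
t12.Δ3 clk=1 n0=1 u=0 r=0 x=0 q=0 y=1 v=1 z=0 p=0
t12.Δ4 clk=1 n0=1 u=0 r=0 x=0 q=0 y=1 v=1 z=1 p=0
t13.Δ0 clk=1 n0=1 u=0 r=0 x=0 q=0 y=1 v=1 z=1 p=0
t13.Δ1 clk=0 n0=1 u=0 r=0 x=0 q=0 y=1 v=1 z=1 p=0
t14.Δ0 clk=0 n0=1 u=0 r=0 x=0 q=0 y=1 v=1 z=1 p=0
t14.Δ1 clk=1 n0=1 u=0 r=0 x=0 q=0 y=1 v=1 z=1 p=0
t14.Δ2 clk=1 n0=1 u=0 r=1 x=0 q=0 y=1 v=1 z=1 p=0
t14.Δ3 clk=1 n0=1 u=0 r=1 x=0 q=0 y=1 v=0 z=1 p=0
t14.Δ4 clk=1 n0=1 u=0 r=1 x=0 q=0 y=1 v=0 z=0 p=0
t15.Δ0 clk=1 n0=1 u=0 r=1 x=0 q=0 y=1 v=0 z=0 p=0
t15.Δ1 clk=0 n0=1 u=0 r=1 x=0 q=0 y=1 v=0 z=0 p=0
t16.Δ0 clk=0 n0=1 u=0 r=1 x=0 q=0 y=1 v=0 z=0 p=0
t16.Δ1 clk=1 n0=1 u=0 r=1 x=0 q=0 y=1 v=0 z=0 p=0
t16.Δ2 clk=1 n0=1 u=0 r=0 x=0 q=0 y=1 v=0 z=0 p=0
t16.Δ3 clk=1 n0=1 u=0 r=0 x=0 q=0 y=1 v=1 z=0 p=0
t16.Δ4 clk=1 n0=1 u=0 r=0 x=0 q=0 y=1 v=1 z=1 p=0
t17.Δ0 clk=1 n0=1 u=0 r=0 x=0 q=0 y=1 v=1 z=1 p=0
t17.Δ1 clk=0 n0=1 u=0 r=0 x=0 q=0 y=1 v=1 z=1 p=0
t18.Δ0 clk=0 n0=1 u=0 r=0 x=0 q=0 y=1 v=1 z=1 p=0
t18.Δ1 clk=1 n0=1 u=0 r=0 x=0 q=0 y=1 v=1 z=1 p=0
t18.Δ2 clk=1 n0=1 u=0 r=1 x=0 q=0 y=1 v=1 z=1 p=0
t18.Δ3 clk=1 n0=1 u=0 r=1 x=0 q=0 y=1 v=0 z=1 p=0
t18.Δ4 clk=1 n0=1 u=0 r=1 x=0 q=0 y=1 v=0 z=0 p=0

0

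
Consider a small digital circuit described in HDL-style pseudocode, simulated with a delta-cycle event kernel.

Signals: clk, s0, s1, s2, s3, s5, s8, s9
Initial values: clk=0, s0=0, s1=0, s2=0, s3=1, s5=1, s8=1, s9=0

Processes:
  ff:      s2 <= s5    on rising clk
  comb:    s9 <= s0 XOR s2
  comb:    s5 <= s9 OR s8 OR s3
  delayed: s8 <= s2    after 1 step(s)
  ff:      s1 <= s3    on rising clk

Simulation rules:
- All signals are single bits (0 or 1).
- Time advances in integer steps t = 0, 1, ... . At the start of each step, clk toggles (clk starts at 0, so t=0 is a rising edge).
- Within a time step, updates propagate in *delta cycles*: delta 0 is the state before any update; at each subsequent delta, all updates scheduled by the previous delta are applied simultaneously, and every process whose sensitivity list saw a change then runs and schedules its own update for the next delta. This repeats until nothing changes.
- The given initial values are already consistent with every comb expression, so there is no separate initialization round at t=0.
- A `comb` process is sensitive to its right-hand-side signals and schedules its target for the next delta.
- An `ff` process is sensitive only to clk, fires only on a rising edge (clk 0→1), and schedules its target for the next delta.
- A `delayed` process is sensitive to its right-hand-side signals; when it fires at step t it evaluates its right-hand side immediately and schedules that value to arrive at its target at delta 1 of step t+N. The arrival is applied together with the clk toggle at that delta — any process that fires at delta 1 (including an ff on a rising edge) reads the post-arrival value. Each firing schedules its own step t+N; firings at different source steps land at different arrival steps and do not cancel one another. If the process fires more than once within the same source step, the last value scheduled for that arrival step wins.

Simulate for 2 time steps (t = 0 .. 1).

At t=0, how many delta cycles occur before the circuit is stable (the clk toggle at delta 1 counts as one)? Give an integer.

3

t=0 Δ0: s8=1 s0=0 s3=1 s1=0 s2=0 s9=0 s5=1 clk=0
  Δ1: clk:0→1
  Δ2: s1:0→1, s2:0→1
  Δ3: s9:0→1
  (3Δ to stable)
t=1 Δ0: s8=1 s0=0 s3=1 s1=1 s2=1 s9=1 s5=1 clk=1
  Δ1: clk:1→0
  (1Δ to stable)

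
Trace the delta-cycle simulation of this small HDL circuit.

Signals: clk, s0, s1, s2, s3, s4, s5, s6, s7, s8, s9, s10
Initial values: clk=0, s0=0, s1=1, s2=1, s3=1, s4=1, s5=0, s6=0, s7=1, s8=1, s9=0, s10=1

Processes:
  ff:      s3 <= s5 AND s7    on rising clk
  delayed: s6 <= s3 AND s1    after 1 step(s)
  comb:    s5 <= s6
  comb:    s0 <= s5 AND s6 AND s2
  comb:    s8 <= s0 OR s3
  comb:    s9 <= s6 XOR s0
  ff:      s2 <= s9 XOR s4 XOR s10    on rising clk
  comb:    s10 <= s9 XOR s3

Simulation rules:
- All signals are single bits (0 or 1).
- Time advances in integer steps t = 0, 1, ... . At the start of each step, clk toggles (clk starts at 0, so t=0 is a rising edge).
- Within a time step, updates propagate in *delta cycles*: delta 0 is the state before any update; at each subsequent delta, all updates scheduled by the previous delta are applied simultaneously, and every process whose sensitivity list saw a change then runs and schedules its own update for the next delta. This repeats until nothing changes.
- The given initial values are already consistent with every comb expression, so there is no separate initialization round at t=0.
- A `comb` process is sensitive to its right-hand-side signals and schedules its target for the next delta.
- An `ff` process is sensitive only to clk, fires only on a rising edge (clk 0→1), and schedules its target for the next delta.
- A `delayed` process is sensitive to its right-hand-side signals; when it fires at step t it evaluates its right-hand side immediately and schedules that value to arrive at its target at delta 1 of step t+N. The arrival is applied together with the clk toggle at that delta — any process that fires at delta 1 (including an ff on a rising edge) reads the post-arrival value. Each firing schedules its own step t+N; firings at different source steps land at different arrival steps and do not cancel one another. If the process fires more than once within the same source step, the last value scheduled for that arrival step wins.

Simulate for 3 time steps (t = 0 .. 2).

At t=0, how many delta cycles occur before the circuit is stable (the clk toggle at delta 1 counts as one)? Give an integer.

3

[bits: s1,s9,s2,s10,s3,s0,s5,s6,clk,s8,s7,s4]
t=0: Δ0=101110000111 Δ1=101110001111 Δ2=100100001111 Δ3=100000001011 | 3Δ
t=1: Δ0=100000001011 Δ1=100000000011 | 1Δ
t=2: Δ0=100000000011 Δ1=100000001011 Δ2=101000001011 | 2Δ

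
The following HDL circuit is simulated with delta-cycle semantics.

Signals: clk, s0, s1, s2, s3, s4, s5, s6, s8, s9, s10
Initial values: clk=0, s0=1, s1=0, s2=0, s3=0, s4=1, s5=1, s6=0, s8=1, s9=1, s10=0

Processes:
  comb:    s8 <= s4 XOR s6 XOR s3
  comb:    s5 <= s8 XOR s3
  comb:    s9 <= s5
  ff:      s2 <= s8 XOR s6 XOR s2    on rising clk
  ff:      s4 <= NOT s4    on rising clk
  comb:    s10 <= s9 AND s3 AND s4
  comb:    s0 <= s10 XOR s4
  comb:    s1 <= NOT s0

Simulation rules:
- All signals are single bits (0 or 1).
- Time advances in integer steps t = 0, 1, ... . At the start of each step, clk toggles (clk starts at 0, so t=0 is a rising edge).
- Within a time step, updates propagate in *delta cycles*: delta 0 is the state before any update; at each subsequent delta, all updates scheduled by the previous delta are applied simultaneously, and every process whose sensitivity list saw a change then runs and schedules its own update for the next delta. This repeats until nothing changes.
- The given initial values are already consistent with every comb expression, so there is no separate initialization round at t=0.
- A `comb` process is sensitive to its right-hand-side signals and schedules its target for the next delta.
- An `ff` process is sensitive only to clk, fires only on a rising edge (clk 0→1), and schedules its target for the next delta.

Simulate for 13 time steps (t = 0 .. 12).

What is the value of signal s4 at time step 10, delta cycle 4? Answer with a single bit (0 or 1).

[bits: s9,s4,s5,s3,s10,clk,s6,s0,s1,s8,s2]
t=0: Δ0=11100001010 Δ1=11100101010 Δ2=10100101011 Δ3=10100100001 Δ4=10000100101 Δ5=00000100101 | 5Δ
t=1: Δ0=00000100101 Δ1=00000000101 | 1Δ
t=2: Δ0=00000000101 Δ1=00000100101 Δ2=01000100101 Δ3=01000101111 Δ4=01100101011 Δ5=11100101011 | 5Δ
t=3: Δ0=11100101011 Δ1=11100001011 | 1Δ
t=4: Δ0=11100001011 Δ1=11100101011 Δ2=10100101010 Δ3=10100100000 Δ4=10000100100 Δ5=00000100100 | 5Δ
t=5: Δ0=00000100100 Δ1=00000000100 | 1Δ
t=6: Δ0=00000000100 Δ1=00000100100 Δ2=01000100100 Δ3=01000101110 Δ4=01100101010 Δ5=11100101010 | 5Δ
t=7: Δ0=11100101010 Δ1=11100001010 | 1Δ
t=8: Δ0=11100001010 Δ1=11100101010 Δ2=10100101011 Δ3=10100100001 Δ4=10000100101 Δ5=00000100101 | 5Δ
t=9: Δ0=00000100101 Δ1=00000000101 | 1Δ
t=10: Δ0=00000000101 Δ1=00000100101 Δ2=01000100101 Δ3=01000101111 Δ4=01100101011 Δ5=11100101011 | 5Δ
t=11: Δ0=11100101011 Δ1=11100001011 | 1Δ
t=12: Δ0=11100001011 Δ1=11100101011 Δ2=10100101010 Δ3=10100100000 Δ4=10000100100 Δ5=00000100100 | 5Δ

1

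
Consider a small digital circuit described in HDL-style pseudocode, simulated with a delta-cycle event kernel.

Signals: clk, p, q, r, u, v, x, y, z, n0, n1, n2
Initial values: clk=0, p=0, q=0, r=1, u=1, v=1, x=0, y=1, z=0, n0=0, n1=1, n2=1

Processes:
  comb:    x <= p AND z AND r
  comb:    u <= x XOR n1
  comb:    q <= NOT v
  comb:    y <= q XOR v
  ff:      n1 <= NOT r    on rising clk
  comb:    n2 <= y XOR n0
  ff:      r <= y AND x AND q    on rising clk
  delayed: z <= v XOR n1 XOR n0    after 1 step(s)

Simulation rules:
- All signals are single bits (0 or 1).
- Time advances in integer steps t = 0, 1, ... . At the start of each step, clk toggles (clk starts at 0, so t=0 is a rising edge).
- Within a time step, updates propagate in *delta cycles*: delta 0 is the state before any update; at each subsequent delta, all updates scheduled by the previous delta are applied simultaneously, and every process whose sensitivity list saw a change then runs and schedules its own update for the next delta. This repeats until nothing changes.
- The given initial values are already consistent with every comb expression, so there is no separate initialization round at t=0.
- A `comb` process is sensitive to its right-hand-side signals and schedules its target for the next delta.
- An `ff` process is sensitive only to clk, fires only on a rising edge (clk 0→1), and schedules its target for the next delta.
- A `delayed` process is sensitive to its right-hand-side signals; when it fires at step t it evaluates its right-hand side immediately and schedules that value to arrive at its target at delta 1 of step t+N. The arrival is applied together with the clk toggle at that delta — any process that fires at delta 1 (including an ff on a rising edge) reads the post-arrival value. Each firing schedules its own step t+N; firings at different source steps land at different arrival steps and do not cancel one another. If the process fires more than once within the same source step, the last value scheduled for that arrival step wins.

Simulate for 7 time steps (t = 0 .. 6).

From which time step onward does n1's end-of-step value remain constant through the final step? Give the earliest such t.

2

t=0 Δ0: u=1 clk=0 r=1 x=0 z=0 n0=0 y=1 n1=1 v=1 p=0 q=0 n2=1
  Δ1: clk:0→1
  Δ2: r:1→0, n1:1→0
  Δ3: u:1→0
  (3Δ to stable)
t=1 Δ0: u=0 clk=1 r=0 x=0 z=0 n0=0 y=1 n1=0 v=1 p=0 q=0 n2=1
  Δ1: clk:1→0, z:0→1
  (1Δ to stable)
t=2 Δ0: u=0 clk=0 r=0 x=0 z=1 n0=0 y=1 n1=0 v=1 p=0 q=0 n2=1
  Δ1: clk:0→1
  Δ2: n1:0→1
  Δ3: u:0→1
  (3Δ to stable)
t=3 Δ0: u=1 clk=1 r=0 x=0 z=1 n0=0 y=1 n1=1 v=1 p=0 q=0 n2=1
  Δ1: clk:1→0, z:1→0
  (1Δ to stable)
t=4 Δ0: u=1 clk=0 r=0 x=0 z=0 n0=0 y=1 n1=1 v=1 p=0 q=0 n2=1
  Δ1: clk:0→1
  (1Δ to stable)
t=5 Δ0: u=1 clk=1 r=0 x=0 z=0 n0=0 y=1 n1=1 v=1 p=0 q=0 n2=1
  Δ1: clk:1→0
  (1Δ to stable)
t=6 Δ0: u=1 clk=0 r=0 x=0 z=0 n0=0 y=1 n1=1 v=1 p=0 q=0 n2=1
  Δ1: clk:0→1
  (1Δ to stable)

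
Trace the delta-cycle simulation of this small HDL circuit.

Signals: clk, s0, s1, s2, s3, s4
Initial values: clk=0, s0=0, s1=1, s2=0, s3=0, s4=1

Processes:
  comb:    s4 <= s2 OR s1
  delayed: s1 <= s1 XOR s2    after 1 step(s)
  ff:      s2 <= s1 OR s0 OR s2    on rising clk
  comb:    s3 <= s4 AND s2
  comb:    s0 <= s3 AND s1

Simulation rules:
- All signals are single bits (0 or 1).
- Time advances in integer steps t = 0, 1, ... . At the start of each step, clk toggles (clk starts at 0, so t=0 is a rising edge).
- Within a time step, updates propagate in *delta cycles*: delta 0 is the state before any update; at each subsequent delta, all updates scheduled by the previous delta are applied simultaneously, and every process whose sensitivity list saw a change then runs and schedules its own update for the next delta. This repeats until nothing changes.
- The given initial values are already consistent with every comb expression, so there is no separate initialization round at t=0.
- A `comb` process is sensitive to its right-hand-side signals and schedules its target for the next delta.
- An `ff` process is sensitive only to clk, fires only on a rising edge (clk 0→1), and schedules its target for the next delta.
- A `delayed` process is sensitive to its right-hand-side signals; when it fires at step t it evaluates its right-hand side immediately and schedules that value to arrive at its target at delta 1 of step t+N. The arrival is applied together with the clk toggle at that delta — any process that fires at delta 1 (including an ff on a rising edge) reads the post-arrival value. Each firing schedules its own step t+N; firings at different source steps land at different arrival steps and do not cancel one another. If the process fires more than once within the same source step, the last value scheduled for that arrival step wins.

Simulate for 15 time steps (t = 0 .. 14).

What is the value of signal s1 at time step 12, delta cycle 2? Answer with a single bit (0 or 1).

1

t=0 Δ0: clk=0 s0=0 s2=0 s1=1 s3=0 s4=1
  Δ1: clk:0→1
  Δ2: s2:0→1
  Δ3: s3:0→1
  Δ4: s0:0→1
  (4Δ to stable)
t=1 Δ0: clk=1 s0=1 s2=1 s1=1 s3=1 s4=1
  Δ1: clk:1→0, s1:1→0
  Δ2: s0:1→0
  (2Δ to stable)
t=2 Δ0: clk=0 s0=0 s2=1 s1=0 s3=1 s4=1
  Δ1: clk:0→1, s1:0→1
  Δ2: s0:0→1
  (2Δ to stable)
t=3 Δ0: clk=1 s0=1 s2=1 s1=1 s3=1 s4=1
  Δ1: clk:1→0, s1:1→0
  Δ2: s0:1→0
  (2Δ to stable)
t=4 Δ0: clk=0 s0=0 s2=1 s1=0 s3=1 s4=1
  Δ1: clk:0→1, s1:0→1
  Δ2: s0:0→1
  (2Δ to stable)
t=5 Δ0: clk=1 s0=1 s2=1 s1=1 s3=1 s4=1
  Δ1: clk:1→0, s1:1→0
  Δ2: s0:1→0
  (2Δ to stable)
t=6 Δ0: clk=0 s0=0 s2=1 s1=0 s3=1 s4=1
  Δ1: clk:0→1, s1:0→1
  Δ2: s0:0→1
  (2Δ to stable)
t=7 Δ0: clk=1 s0=1 s2=1 s1=1 s3=1 s4=1
  Δ1: clk:1→0, s1:1→0
  Δ2: s0:1→0
  (2Δ to stable)
t=8 Δ0: clk=0 s0=0 s2=1 s1=0 s3=1 s4=1
  Δ1: clk:0→1, s1:0→1
  Δ2: s0:0→1
  (2Δ to stable)
t=9 Δ0: clk=1 s0=1 s2=1 s1=1 s3=1 s4=1
  Δ1: clk:1→0, s1:1→0
  Δ2: s0:1→0
  (2Δ to stable)
t=10 Δ0: clk=0 s0=0 s2=1 s1=0 s3=1 s4=1
  Δ1: clk:0→1, s1:0→1
  Δ2: s0:0→1
  (2Δ to stable)
t=11 Δ0: clk=1 s0=1 s2=1 s1=1 s3=1 s4=1
  Δ1: clk:1→0, s1:1→0
  Δ2: s0:1→0
  (2Δ to stable)
t=12 Δ0: clk=0 s0=0 s2=1 s1=0 s3=1 s4=1
  Δ1: clk:0→1, s1:0→1
  Δ2: s0:0→1
  (2Δ to stable)
t=13 Δ0: clk=1 s0=1 s2=1 s1=1 s3=1 s4=1
  Δ1: clk:1→0, s1:1→0
  Δ2: s0:1→0
  (2Δ to stable)
t=14 Δ0: clk=0 s0=0 s2=1 s1=0 s3=1 s4=1
  Δ1: clk:0→1, s1:0→1
  Δ2: s0:0→1
  (2Δ to stable)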